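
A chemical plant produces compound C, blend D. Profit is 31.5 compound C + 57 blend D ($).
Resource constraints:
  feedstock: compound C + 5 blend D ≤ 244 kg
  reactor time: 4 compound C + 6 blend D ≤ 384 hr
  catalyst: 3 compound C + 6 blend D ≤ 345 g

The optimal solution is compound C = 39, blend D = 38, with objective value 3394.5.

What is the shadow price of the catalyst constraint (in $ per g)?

6.5

Binding: reactor time and catalyst. Non-binding: feedstock (15 unused).
By complementary slackness, y = 0 for the non-binding constraint.
Dual feasibility on the basic columns requires 4·y_reactor time + 3·y_catalyst = 31.5, 6·y_reactor time + 6·y_catalyst = 57.
→ y_reactor time = 3 and y_catalyst = 6.5.
Shadow price of catalyst = 6.5.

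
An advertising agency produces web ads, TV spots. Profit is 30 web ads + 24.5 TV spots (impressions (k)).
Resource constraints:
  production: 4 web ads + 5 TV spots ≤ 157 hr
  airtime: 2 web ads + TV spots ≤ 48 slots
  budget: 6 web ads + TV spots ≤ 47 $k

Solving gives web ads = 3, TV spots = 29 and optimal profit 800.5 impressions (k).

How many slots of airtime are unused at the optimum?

airtime used = 2·3 + 1·29 = 35; slack = 48 − 35 = 13.

13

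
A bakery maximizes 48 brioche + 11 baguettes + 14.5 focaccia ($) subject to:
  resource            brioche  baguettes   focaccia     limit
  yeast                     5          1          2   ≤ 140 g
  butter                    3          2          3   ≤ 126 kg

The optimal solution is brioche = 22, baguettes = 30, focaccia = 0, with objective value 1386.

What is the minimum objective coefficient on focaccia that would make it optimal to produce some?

Both yeast and butter are binding at x*.
From A_Bᵀ y = c: 5·y_yeast + 3·y_butter = 48; 1·y_yeast + 2·y_butter = 11.
Solving: y_yeast = 9, y_butter = 1.
focaccia enters the basis when its profit ≥ yᵀa₃ = 9·2 + 1·3 = 21.

21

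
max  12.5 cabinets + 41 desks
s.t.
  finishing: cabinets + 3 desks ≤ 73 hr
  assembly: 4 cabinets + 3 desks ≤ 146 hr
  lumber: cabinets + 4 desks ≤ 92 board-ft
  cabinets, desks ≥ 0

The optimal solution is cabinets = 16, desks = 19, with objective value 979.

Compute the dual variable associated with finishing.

Check each constraint at x*: finishing 73/73 (tight); assembly 121/146 (slack 25); lumber 92/92 (tight).
By complementary slackness, y = 0 for the non-binding constraint.
From A_Bᵀ y = c: 1·y_finishing + 1·y_lumber = 12.5; 3·y_finishing + 4·y_lumber = 41.
Solving: y_finishing = 9, y_lumber = 3.5.
Shadow price of finishing = 9.

9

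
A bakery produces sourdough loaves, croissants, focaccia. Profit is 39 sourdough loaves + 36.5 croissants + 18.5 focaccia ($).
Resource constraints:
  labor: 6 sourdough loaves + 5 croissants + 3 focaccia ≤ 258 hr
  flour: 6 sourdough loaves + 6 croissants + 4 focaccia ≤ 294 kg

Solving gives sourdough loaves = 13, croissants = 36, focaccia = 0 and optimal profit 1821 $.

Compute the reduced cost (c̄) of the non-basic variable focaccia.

At the optimum: labor uses 258 of 258 (binding); flour uses 294 of 294 (binding).
From A_Bᵀ y = c: 6·y_labor + 6·y_flour = 39; 5·y_labor + 6·y_flour = 36.5.
Solving: y_labor = 2.5, y_flour = 4.
Reduced cost of focaccia: c₃ − yᵀa₃ = 18.5 − (2.5·3 + 4·4) = 18.5 − 23.5 = -5.

-5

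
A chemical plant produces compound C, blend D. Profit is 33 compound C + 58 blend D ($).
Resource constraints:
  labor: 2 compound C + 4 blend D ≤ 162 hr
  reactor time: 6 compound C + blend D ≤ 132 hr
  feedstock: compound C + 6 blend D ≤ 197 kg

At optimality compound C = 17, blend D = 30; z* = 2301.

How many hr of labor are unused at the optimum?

8

labor used = 2·17 + 4·30 = 154; slack = 162 − 154 = 8.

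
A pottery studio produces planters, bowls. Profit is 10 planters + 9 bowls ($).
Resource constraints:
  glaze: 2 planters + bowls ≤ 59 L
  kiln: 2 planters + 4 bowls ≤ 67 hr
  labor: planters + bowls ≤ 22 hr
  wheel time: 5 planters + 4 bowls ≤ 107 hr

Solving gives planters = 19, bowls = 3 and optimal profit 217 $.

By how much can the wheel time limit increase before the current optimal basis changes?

Binding constraints: labor, wheel time. The basis is B = [[1,1],[5,4]] with det -1.
Per unit increase in wheel time, x* moves by d = (1, -1).
The basis stays optimal until bowls reaches 0; allowable increase = 3 hr.

3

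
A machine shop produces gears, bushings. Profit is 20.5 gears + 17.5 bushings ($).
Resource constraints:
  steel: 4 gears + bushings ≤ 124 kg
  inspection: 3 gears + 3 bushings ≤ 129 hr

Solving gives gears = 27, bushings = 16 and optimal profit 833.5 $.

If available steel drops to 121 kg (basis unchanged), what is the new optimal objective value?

830.5

Both steel and inspection are binding at x*.
From A_Bᵀ y = c: 4·y_steel + 3·y_inspection = 20.5; 1·y_steel + 3·y_inspection = 17.5.
Solving: y_steel = 1, y_inspection = 5.5.
Δz = y_steel·Δb = 1 × (-3) = -3, so new z* = 833.5 − 3 = 830.5.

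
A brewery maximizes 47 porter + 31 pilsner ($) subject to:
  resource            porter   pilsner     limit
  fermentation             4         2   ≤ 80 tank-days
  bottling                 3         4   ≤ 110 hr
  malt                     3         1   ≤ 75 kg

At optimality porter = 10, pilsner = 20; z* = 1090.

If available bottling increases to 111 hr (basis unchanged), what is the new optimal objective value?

1093

Binding: fermentation and bottling. Non-binding: malt (25 unused).
By complementary slackness, y = 0 for the non-binding constraint.
From A_Bᵀ y = c: 4·y_fermentation + 3·y_bottling = 47; 2·y_fermentation + 4·y_bottling = 31.
Solving: y_fermentation = 9.5, y_bottling = 3.
Δz = y_bottling·Δb = 3 × (1) = 3, so new z* = 1090 + 3 = 1093.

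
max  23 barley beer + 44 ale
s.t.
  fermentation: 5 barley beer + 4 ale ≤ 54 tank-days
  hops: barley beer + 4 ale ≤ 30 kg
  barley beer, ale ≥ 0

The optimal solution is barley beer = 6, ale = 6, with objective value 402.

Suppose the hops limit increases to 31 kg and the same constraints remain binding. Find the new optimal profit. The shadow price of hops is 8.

Δb = 1, so new z* = 402 + (8)·(1) = 402 + 8 = 410.

410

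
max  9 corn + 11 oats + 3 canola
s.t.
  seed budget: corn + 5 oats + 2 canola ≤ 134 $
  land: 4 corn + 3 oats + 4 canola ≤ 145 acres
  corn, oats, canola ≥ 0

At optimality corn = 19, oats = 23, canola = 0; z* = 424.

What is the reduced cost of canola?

Check each constraint at x*: seed budget 134/134 (tight); land 145/145 (tight).
The binding rows give the dual system: 1·y_seed budget + 4·y_land = 9 and 5·y_seed budget + 3·y_land = 11.
→ y_seed budget = 1 and y_land = 2.
Reduced cost of canola: c₃ − yᵀa₃ = 3 − (1·2 + 2·4) = 3 − 10 = -7.

-7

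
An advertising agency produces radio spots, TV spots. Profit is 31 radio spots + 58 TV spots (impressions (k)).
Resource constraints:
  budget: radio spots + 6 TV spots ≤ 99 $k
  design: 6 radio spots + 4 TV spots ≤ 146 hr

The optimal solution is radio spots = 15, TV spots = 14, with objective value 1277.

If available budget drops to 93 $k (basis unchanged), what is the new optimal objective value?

Both budget and design are binding at x*.
From A_Bᵀ y = c: 1·y_budget + 6·y_design = 31; 6·y_budget + 4·y_design = 58.
Solving: y_budget = 7, y_design = 4.
Δz = y_budget·Δb = 7 × (-6) = -42, so new z* = 1277 − 42 = 1235.

1235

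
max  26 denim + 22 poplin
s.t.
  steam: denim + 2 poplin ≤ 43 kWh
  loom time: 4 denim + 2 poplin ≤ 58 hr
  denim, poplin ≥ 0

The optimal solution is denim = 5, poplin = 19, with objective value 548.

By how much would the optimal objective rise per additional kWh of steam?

6

Check each constraint at x*: steam 43/43 (tight); loom time 58/58 (tight).
From A_Bᵀ y = c: 1·y_steam + 4·y_loom time = 26; 2·y_steam + 2·y_loom time = 22.
→ y_steam = 6 and y_loom time = 5.
Shadow price of steam = 6.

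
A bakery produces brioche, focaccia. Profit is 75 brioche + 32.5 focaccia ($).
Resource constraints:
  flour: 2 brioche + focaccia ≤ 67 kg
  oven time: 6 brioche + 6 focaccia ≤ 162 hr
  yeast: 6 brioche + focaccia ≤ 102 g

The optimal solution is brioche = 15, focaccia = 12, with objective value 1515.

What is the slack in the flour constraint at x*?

25

flour used = 2·15 + 1·12 = 42; slack = 67 − 42 = 25.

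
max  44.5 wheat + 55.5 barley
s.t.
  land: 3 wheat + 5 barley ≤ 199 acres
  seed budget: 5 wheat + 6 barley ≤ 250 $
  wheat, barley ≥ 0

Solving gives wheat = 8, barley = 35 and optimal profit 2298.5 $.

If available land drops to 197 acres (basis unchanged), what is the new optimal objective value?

At the optimum: land uses 199 of 199 (binding); seed budget uses 250 of 250 (binding).
The binding rows give the dual system: 3·y_land + 5·y_seed budget = 44.5 and 5·y_land + 6·y_seed budget = 55.5.
This yields shadow prices y_land = 1.5, y_seed budget = 8.
Δz = y_land·Δb = 1.5 × (-2) = -3, so new z* = 2298.5 − 3 = 2295.5.

2295.5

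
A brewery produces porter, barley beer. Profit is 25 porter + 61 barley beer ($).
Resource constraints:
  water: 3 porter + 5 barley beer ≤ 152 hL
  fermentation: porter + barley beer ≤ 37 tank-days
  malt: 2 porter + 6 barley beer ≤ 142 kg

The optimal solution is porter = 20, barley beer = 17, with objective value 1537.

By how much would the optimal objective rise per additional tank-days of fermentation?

At the optimum: water uses 145 of 152 (slack = 7); fermentation uses 37 of 37 (binding); malt uses 142 of 142 (binding).
Since water is not tight, its dual is 0.
Dual feasibility on the basic columns requires 1·y_fermentation + 2·y_malt = 25, 1·y_fermentation + 6·y_malt = 61.
→ y_fermentation = 7 and y_malt = 9.
Shadow price of fermentation = 7.

7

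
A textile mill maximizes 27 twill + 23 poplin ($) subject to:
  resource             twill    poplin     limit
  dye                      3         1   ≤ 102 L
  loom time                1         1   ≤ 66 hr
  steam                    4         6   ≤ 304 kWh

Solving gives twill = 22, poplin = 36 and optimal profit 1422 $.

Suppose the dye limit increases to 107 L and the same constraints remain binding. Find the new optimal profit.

1447

Check each constraint at x*: dye 102/102 (tight); loom time 58/66 (slack 8); steam 304/304 (tight).
Since loom time is not tight, its dual is 0.
Dual feasibility on the basic columns requires 3·y_dye + 4·y_steam = 27, 1·y_dye + 6·y_steam = 23.
This yields shadow prices y_dye = 5, y_steam = 3.
Δz = y_dye·Δb = 5 × (5) = 25, so new z* = 1422 + 25 = 1447.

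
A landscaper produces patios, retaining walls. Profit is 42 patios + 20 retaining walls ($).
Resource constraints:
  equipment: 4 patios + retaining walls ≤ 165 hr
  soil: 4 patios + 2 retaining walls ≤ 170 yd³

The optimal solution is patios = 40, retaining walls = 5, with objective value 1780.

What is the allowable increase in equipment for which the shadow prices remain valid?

5

Binding constraints: equipment, soil. The basis is B = [[4,1],[4,2]] with det 4.
Per unit increase in equipment, x* moves by d = (0.5, -1).
The basis stays optimal until retaining walls reaches 0; allowable increase = 5 hr.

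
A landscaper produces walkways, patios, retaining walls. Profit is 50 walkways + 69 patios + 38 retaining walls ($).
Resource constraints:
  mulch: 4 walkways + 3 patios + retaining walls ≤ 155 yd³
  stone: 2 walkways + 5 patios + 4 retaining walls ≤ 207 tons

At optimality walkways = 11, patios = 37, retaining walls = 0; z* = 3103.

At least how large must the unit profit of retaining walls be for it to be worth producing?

At the optimum: mulch uses 155 of 155 (binding); stone uses 207 of 207 (binding).
The binding rows give the dual system: 4·y_mulch + 2·y_stone = 50 and 3·y_mulch + 5·y_stone = 69.
→ y_mulch = 8 and y_stone = 9.
retaining walls enters the basis when its profit ≥ yᵀa₃ = 8·1 + 9·4 = 44.

44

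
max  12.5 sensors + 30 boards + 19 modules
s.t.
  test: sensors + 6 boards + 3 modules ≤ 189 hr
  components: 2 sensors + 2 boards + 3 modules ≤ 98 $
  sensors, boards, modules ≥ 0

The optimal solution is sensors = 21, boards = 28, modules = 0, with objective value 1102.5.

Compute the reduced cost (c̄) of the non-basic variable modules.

Both test and components are binding at x*.
Dual feasibility on the basic columns requires 1·y_test + 2·y_components = 12.5, 6·y_test + 2·y_components = 30.
Solving: y_test = 3.5, y_components = 4.5.
Reduced cost of modules: c₃ − yᵀa₃ = 19 − (3.5·3 + 4.5·3) = 19 − 24 = -5.

-5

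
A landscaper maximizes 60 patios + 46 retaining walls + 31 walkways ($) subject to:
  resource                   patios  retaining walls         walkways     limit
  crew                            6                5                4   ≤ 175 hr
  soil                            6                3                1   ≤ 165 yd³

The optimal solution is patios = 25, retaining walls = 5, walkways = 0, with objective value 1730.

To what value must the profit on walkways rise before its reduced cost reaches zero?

Check each constraint at x*: crew 175/175 (tight); soil 165/165 (tight).
From A_Bᵀ y = c: 6·y_crew + 6·y_soil = 60; 5·y_crew + 3·y_soil = 46.
→ y_crew = 8 and y_soil = 2.
walkways enters the basis when its profit ≥ yᵀa₃ = 8·4 + 2·1 = 34.

34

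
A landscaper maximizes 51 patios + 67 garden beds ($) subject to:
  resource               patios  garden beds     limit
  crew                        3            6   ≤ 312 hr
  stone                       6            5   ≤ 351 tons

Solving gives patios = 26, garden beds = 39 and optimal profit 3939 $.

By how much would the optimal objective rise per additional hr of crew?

7

At the optimum: crew uses 312 of 312 (binding); stone uses 351 of 351 (binding).
The binding rows give the dual system: 3·y_crew + 6·y_stone = 51 and 6·y_crew + 5·y_stone = 67.
This yields shadow prices y_crew = 7, y_stone = 5.
Shadow price of crew = 7.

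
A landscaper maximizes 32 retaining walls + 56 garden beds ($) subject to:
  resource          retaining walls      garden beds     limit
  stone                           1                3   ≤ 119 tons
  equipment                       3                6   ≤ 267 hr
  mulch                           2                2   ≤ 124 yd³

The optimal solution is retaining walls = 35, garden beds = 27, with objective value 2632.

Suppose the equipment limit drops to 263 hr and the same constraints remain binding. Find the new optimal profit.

At the optimum: stone uses 116 of 119 (slack = 3); equipment uses 267 of 267 (binding); mulch uses 124 of 124 (binding).
By complementary slackness, y = 0 for the non-binding constraint.
The binding rows give the dual system: 3·y_equipment + 2·y_mulch = 32 and 6·y_equipment + 2·y_mulch = 56.
→ y_equipment = 8 and y_mulch = 4.
Δz = y_equipment·Δb = 8 × (-4) = -32, so new z* = 2632 − 32 = 2600.

2600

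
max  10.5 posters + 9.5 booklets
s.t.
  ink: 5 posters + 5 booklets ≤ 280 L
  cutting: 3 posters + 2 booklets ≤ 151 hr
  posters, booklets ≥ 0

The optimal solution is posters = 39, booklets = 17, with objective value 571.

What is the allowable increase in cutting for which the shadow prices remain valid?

Binding constraints: ink, cutting. The basis is B = [[5,5],[3,2]] with det -5.
Per unit increase in cutting, x* moves by d = (1, -1).
The basis stays optimal until booklets reaches 0; allowable increase = 17 hr.

17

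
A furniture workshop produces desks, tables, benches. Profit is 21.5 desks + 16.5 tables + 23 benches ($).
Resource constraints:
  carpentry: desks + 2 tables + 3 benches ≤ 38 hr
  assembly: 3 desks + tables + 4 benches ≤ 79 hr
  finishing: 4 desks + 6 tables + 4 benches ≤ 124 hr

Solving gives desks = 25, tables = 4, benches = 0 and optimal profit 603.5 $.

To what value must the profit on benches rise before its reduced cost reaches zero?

Check each constraint at x*: carpentry 33/38 (slack 5); assembly 79/79 (tight); finishing 124/124 (tight).
Slack constraints have shadow price 0 (complementary slackness).
The binding rows give the dual system: 3·y_assembly + 4·y_finishing = 21.5 and 1·y_assembly + 6·y_finishing = 16.5.
Solving: y_assembly = 4.5, y_finishing = 2.
benches enters the basis when its profit ≥ yᵀa₃ = 4.5·4 + 2·4 = 26.

26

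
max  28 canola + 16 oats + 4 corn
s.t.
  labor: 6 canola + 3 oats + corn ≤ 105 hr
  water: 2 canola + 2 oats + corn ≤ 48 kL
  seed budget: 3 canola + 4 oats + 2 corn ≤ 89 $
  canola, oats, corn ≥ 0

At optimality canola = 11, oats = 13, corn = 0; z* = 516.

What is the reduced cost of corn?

-2

At the optimum: labor uses 105 of 105 (binding); water uses 48 of 48 (binding); seed budget uses 85 of 89 (slack = 4).
Since seed budget is not tight, its dual is 0.
The binding rows give the dual system: 6·y_labor + 2·y_water = 28 and 3·y_labor + 2·y_water = 16.
This yields shadow prices y_labor = 4, y_water = 2.
Reduced cost of corn: c₃ − yᵀa₃ = 4 − (4·1 + 2·1) = 4 − 6 = -2.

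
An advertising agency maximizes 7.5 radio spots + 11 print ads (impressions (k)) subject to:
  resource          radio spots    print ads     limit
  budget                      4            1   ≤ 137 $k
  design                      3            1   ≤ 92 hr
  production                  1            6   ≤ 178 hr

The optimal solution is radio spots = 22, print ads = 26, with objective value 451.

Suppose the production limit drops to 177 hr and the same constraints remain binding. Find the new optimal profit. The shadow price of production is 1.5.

449.5

Δb = -1, so new z* = 451 + (1.5)·(-1) = 451 − 1.5 = 449.5.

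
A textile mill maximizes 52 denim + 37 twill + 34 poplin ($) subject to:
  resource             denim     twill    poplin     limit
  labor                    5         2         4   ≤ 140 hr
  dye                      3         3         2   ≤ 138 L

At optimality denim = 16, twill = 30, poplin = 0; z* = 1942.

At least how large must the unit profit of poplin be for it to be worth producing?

38

Check each constraint at x*: labor 140/140 (tight); dye 138/138 (tight).
The binding rows give the dual system: 5·y_labor + 3·y_dye = 52 and 2·y_labor + 3·y_dye = 37.
This yields shadow prices y_labor = 5, y_dye = 9.
poplin enters the basis when its profit ≥ yᵀa₃ = 5·4 + 9·2 = 38.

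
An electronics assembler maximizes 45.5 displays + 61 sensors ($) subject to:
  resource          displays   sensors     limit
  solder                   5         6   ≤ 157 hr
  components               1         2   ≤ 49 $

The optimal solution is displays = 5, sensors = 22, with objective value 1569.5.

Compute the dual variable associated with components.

At the optimum: solder uses 157 of 157 (binding); components uses 49 of 49 (binding).
Dual feasibility on the basic columns requires 5·y_solder + 1·y_components = 45.5, 6·y_solder + 2·y_components = 61.
Solving: y_solder = 7.5, y_components = 8.
Shadow price of components = 8.

8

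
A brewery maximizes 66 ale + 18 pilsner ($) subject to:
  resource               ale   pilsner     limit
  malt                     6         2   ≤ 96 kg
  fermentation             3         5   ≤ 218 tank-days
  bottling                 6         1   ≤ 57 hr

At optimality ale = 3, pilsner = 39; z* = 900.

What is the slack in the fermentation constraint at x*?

fermentation used = 3·3 + 5·39 = 204; slack = 218 − 204 = 14.

14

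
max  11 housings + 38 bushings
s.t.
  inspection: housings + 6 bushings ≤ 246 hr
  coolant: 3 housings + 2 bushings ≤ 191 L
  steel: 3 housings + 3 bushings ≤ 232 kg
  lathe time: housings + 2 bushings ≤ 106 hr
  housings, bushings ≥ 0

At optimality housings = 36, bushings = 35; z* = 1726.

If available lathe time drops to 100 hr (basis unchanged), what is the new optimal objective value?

1684

Binding: inspection and lathe time. Non-binding: coolant (13 unused), steel (19 unused).
Since coolant, steel are not tight, their duals are 0.
The binding rows give the dual system: 1·y_inspection + 1·y_lathe time = 11 and 6·y_inspection + 2·y_lathe time = 38.
→ y_inspection = 4 and y_lathe time = 7.
Δz = y_lathe time·Δb = 7 × (-6) = -42, so new z* = 1726 − 42 = 1684.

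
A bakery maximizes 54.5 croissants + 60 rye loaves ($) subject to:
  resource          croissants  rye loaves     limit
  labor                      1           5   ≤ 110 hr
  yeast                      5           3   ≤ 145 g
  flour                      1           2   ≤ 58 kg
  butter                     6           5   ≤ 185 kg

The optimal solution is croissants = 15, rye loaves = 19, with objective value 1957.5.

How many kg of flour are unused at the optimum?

5

flour used = 1·15 + 2·19 = 53; slack = 58 − 53 = 5.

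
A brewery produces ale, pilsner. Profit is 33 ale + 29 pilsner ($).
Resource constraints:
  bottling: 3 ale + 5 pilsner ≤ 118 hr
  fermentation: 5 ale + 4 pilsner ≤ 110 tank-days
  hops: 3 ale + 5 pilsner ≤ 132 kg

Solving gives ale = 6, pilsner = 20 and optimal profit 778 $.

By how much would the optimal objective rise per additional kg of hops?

0

At the optimum: bottling uses 118 of 118 (binding); fermentation uses 110 of 110 (binding); hops uses 118 of 132 (slack = 14).
By complementary slackness, y = 0 for the non-binding constraint.
Dual feasibility on the basic columns requires 3·y_bottling + 5·y_fermentation = 33, 5·y_bottling + 4·y_fermentation = 29.
→ y_bottling = 1 and y_fermentation = 6.
Shadow price of hops = 0.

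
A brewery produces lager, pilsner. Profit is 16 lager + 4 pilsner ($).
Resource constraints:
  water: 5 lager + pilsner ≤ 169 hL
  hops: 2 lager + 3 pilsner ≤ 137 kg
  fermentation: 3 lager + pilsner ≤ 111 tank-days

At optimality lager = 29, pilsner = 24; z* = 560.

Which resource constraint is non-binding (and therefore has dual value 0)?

hops

water: 169/169 (binding)
hops: 130/137 (slack 7)
fermentation: 111/111 (binding)
By complementary slackness, a constraint with positive slack has shadow price 0 → hops.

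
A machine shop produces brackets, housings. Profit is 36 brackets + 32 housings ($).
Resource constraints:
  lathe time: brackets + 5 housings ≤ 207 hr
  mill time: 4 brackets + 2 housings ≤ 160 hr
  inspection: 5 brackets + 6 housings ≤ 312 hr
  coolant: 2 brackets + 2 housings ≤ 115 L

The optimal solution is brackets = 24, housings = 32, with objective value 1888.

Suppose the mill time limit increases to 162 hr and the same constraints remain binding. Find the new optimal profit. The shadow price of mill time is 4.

Δb = 2, so new z* = 1888 + (4)·(2) = 1888 + 8 = 1896.

1896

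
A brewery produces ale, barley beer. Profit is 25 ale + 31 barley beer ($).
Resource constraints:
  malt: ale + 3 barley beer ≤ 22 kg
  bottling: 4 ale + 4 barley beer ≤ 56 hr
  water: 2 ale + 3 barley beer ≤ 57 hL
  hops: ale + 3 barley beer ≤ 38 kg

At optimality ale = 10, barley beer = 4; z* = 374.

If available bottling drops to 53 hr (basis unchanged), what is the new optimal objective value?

Binding: malt and bottling. Non-binding: water (25 unused), hops (16 unused).
By complementary slackness, y = 0 for the non-binding constraints.
From A_Bᵀ y = c: 1·y_malt + 4·y_bottling = 25; 3·y_malt + 4·y_bottling = 31.
Solving: y_malt = 3, y_bottling = 5.5.
Δz = y_bottling·Δb = 5.5 × (-3) = -16.5, so new z* = 374 − 16.5 = 357.5.

357.5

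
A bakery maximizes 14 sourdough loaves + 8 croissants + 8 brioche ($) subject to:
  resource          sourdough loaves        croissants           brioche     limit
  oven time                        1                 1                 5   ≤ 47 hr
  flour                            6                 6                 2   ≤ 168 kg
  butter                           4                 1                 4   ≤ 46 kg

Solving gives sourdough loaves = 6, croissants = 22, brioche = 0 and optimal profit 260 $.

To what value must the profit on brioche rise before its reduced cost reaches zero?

Binding: flour and butter. Non-binding: oven time (19 unused).
Slack constraints have shadow price 0 (complementary slackness).
The binding rows give the dual system: 6·y_flour + 4·y_butter = 14 and 6·y_flour + 1·y_butter = 8.
→ y_flour = 1 and y_butter = 2.
brioche enters the basis when its profit ≥ yᵀa₃ = 1·2 + 2·4 = 10.

10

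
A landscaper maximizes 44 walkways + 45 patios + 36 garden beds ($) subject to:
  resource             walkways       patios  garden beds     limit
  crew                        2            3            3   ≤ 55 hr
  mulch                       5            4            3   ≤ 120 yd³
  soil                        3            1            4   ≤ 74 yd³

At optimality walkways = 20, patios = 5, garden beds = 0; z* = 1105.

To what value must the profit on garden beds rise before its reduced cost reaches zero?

Binding: crew and mulch. Non-binding: soil (9 unused).
Slack constraints have shadow price 0 (complementary slackness).
From A_Bᵀ y = c: 2·y_crew + 5·y_mulch = 44; 3·y_crew + 4·y_mulch = 45.
Solving: y_crew = 7, y_mulch = 6.
garden beds enters the basis when its profit ≥ yᵀa₃ = 7·3 + 6·3 = 39.

39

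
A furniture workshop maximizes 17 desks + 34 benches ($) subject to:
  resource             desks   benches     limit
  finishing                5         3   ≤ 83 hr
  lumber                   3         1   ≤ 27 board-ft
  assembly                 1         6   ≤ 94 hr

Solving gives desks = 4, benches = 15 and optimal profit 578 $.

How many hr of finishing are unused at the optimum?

finishing used = 5·4 + 3·15 = 65; slack = 83 − 65 = 18.

18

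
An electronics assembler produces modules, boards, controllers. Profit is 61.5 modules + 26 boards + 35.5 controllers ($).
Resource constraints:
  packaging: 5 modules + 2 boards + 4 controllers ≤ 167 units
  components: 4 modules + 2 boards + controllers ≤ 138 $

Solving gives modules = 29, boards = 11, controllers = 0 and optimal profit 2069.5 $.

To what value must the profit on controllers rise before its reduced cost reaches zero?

41.5

Check each constraint at x*: packaging 167/167 (tight); components 138/138 (tight).
Dual feasibility on the basic columns requires 5·y_packaging + 4·y_components = 61.5, 2·y_packaging + 2·y_components = 26.
Solving: y_packaging = 9.5, y_components = 3.5.
controllers enters the basis when its profit ≥ yᵀa₃ = 9.5·4 + 3.5·1 = 41.5.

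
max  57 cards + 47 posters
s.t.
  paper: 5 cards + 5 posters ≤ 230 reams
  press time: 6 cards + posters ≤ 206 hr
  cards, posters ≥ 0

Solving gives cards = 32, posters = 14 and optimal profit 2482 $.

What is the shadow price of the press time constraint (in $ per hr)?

Check each constraint at x*: paper 230/230 (tight); press time 206/206 (tight).
The binding rows give the dual system: 5·y_paper + 6·y_press time = 57 and 5·y_paper + 1·y_press time = 47.
This yields shadow prices y_paper = 9, y_press time = 2.
Shadow price of press time = 2.

2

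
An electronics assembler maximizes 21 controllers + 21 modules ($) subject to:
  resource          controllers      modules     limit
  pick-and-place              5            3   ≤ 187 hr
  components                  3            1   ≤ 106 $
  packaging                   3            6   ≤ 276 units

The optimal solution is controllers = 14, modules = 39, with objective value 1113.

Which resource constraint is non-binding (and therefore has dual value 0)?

components

pick-and-place: 187/187 (binding)
components: 81/106 (slack 25)
packaging: 276/276 (binding)
By complementary slackness, a constraint with positive slack has shadow price 0 → components.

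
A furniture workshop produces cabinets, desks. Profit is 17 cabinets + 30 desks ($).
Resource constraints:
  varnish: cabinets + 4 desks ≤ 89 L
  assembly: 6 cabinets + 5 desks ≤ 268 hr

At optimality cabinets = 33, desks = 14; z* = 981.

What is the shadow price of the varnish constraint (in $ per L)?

Both varnish and assembly are binding at x*.
From A_Bᵀ y = c: 1·y_varnish + 6·y_assembly = 17; 4·y_varnish + 5·y_assembly = 30.
Solving: y_varnish = 5, y_assembly = 2.
Shadow price of varnish = 5.

5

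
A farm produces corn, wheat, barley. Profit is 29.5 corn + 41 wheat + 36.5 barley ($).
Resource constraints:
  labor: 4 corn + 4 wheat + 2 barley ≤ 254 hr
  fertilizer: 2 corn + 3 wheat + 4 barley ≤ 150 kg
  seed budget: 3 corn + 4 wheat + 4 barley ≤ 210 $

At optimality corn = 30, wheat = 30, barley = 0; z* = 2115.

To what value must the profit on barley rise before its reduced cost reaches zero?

At the optimum: labor uses 240 of 254 (slack = 14); fertilizer uses 150 of 150 (binding); seed budget uses 210 of 210 (binding).
Since labor is not tight, its dual is 0.
The binding rows give the dual system: 2·y_fertilizer + 3·y_seed budget = 29.5 and 3·y_fertilizer + 4·y_seed budget = 41.
This yields shadow prices y_fertilizer = 5, y_seed budget = 6.5.
barley enters the basis when its profit ≥ yᵀa₃ = 5·4 + 6.5·4 = 46.

46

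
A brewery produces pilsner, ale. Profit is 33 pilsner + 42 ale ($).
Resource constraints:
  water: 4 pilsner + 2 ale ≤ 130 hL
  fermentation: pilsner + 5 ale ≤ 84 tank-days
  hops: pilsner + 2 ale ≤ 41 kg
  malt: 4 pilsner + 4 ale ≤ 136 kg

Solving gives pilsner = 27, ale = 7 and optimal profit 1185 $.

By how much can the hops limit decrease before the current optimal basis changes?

4

Binding constraints: hops, malt. The basis is B = [[1,2],[4,4]] with det -4.
Per unit decrease in hops, x* moves by d = (1, -1).
The basis stays optimal until water becomes binding; allowable decrease = 4 kg.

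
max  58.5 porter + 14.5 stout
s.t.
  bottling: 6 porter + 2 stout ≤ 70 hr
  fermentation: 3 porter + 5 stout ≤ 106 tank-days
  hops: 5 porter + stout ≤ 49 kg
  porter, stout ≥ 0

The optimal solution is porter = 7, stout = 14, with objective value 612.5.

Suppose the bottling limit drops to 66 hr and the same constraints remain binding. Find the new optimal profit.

Check each constraint at x*: bottling 70/70 (tight); fermentation 91/106 (slack 15); hops 49/49 (tight).
Slack constraints have shadow price 0 (complementary slackness).
From A_Bᵀ y = c: 6·y_bottling + 5·y_hops = 58.5; 2·y_bottling + 1·y_hops = 14.5.
Solving: y_bottling = 3.5, y_hops = 7.5.
Δz = y_bottling·Δb = 3.5 × (-4) = -14, so new z* = 612.5 − 14 = 598.5.

598.5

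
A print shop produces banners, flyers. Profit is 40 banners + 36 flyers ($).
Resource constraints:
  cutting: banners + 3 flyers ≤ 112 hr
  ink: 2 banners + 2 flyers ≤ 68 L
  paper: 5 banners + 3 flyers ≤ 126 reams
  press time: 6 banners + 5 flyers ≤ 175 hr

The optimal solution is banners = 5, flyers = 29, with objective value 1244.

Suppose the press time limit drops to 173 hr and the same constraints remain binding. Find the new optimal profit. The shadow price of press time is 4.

1236

Δb = -2, so new z* = 1244 + (4)·(-2) = 1244 − 8 = 1236.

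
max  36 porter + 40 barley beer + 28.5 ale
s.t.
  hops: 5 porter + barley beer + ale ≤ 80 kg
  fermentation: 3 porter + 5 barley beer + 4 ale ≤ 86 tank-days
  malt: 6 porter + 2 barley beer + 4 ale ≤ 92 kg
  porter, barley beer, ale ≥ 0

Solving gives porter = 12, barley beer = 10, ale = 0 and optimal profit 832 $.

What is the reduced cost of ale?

Check each constraint at x*: hops 70/80 (slack 10); fermentation 86/86 (tight); malt 92/92 (tight).
By complementary slackness, y = 0 for the non-binding constraint.
Dual feasibility on the basic columns requires 3·y_fermentation + 6·y_malt = 36, 5·y_fermentation + 2·y_malt = 40.
Solving: y_fermentation = 7, y_malt = 2.5.
Reduced cost of ale: c₃ − yᵀa₃ = 28.5 − (7·4 + 2.5·4) = 28.5 − 38 = -9.5.

-9.5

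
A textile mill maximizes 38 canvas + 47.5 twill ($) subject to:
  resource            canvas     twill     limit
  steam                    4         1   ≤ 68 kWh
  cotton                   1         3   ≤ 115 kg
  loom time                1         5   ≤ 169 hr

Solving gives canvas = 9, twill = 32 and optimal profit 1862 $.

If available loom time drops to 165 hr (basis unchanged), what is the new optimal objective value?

Binding: steam and loom time. Non-binding: cotton (10 unused).
Slack constraints have shadow price 0 (complementary slackness).
Dual feasibility on the basic columns requires 4·y_steam + 1·y_loom time = 38, 1·y_steam + 5·y_loom time = 47.5.
→ y_steam = 7.5 and y_loom time = 8.
Δz = y_loom time·Δb = 8 × (-4) = -32, so new z* = 1862 − 32 = 1830.

1830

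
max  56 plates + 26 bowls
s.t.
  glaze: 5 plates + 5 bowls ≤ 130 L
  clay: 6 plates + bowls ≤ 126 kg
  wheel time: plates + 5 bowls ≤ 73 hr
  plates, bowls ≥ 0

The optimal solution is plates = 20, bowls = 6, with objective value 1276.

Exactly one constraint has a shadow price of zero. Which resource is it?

glaze: 130/130 (binding)
clay: 126/126 (binding)
wheel time: 50/73 (slack 23)
By complementary slackness, a constraint with positive slack has shadow price 0 → wheel time.

wheel time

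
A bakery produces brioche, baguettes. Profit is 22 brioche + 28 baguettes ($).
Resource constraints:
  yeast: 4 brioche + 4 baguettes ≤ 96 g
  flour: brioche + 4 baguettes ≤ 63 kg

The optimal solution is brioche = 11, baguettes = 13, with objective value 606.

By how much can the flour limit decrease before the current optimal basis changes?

39

Binding constraints: yeast, flour. The basis is B = [[4,4],[1,4]] with det 12.
Per unit decrease in flour, x* moves by d = (0.3333, -0.3333).
The basis stays optimal until baguettes reaches 0; allowable decrease = 39 kg.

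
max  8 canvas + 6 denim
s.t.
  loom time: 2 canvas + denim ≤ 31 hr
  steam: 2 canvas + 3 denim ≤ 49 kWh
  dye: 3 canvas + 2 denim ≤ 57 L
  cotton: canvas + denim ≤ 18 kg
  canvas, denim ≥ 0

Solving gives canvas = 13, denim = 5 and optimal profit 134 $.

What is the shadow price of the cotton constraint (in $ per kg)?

4

At the optimum: loom time uses 31 of 31 (binding); steam uses 41 of 49 (slack = 8); dye uses 49 of 57 (slack = 8); cotton uses 18 of 18 (binding).
By complementary slackness, y = 0 for the non-binding constraints.
The binding rows give the dual system: 2·y_loom time + 1·y_cotton = 8 and 1·y_loom time + 1·y_cotton = 6.
This yields shadow prices y_loom time = 2, y_cotton = 4.
Shadow price of cotton = 4.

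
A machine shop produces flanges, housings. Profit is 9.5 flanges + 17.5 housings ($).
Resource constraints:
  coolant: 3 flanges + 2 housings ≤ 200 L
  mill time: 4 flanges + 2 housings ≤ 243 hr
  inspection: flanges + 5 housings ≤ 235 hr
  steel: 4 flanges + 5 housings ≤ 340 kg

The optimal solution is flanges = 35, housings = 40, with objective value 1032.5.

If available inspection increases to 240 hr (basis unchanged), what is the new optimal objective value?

1040

At the optimum: coolant uses 185 of 200 (slack = 15); mill time uses 220 of 243 (slack = 23); inspection uses 235 of 235 (binding); steel uses 340 of 340 (binding).
Since coolant, mill time are not tight, their duals are 0.
The binding rows give the dual system: 1·y_inspection + 4·y_steel = 9.5 and 5·y_inspection + 5·y_steel = 17.5.
→ y_inspection = 1.5 and y_steel = 2.
Δz = y_inspection·Δb = 1.5 × (5) = 7.5, so new z* = 1032.5 + 7.5 = 1040.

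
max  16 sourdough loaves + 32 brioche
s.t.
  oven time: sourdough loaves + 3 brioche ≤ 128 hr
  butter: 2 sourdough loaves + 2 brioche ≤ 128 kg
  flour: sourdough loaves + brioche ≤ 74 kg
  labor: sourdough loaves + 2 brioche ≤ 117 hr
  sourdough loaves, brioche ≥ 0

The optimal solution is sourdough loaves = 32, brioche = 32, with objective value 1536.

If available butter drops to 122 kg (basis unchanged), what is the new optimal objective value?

At the optimum: oven time uses 128 of 128 (binding); butter uses 128 of 128 (binding); flour uses 64 of 74 (slack = 10); labor uses 96 of 117 (slack = 21).
By complementary slackness, y = 0 for the non-binding constraints.
The binding rows give the dual system: 1·y_oven time + 2·y_butter = 16 and 3·y_oven time + 2·y_butter = 32.
Solving: y_oven time = 8, y_butter = 4.
Δz = y_butter·Δb = 4 × (-6) = -24, so new z* = 1536 − 24 = 1512.

1512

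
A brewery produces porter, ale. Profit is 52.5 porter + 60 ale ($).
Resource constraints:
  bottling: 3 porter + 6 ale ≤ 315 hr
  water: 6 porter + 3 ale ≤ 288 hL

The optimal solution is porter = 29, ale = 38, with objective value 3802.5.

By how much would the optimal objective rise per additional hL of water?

At the optimum: bottling uses 315 of 315 (binding); water uses 288 of 288 (binding).
The binding rows give the dual system: 3·y_bottling + 6·y_water = 52.5 and 6·y_bottling + 3·y_water = 60.
Solving: y_bottling = 7.5, y_water = 5.
Shadow price of water = 5.

5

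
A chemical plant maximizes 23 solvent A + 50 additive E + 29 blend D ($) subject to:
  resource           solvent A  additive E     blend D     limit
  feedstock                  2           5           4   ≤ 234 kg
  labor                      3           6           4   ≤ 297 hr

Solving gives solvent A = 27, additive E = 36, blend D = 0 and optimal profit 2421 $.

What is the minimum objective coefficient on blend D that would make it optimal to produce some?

Check each constraint at x*: feedstock 234/234 (tight); labor 297/297 (tight).
Dual feasibility on the basic columns requires 2·y_feedstock + 3·y_labor = 23, 5·y_feedstock + 6·y_labor = 50.
→ y_feedstock = 4 and y_labor = 5.
blend D enters the basis when its profit ≥ yᵀa₃ = 4·4 + 5·4 = 36.

36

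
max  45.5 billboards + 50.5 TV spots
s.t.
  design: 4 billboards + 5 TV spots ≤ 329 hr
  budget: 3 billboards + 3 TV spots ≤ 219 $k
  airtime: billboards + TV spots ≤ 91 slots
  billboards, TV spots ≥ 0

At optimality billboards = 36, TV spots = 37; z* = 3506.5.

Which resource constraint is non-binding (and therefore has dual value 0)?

design: 329/329 (binding)
budget: 219/219 (binding)
airtime: 73/91 (slack 18)
By complementary slackness, a constraint with positive slack has shadow price 0 → airtime.

airtime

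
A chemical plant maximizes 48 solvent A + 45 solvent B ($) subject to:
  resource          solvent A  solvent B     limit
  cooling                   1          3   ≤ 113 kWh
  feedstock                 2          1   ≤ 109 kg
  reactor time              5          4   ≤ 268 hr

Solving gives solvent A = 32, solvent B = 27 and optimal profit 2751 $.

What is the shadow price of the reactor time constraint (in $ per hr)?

9

At the optimum: cooling uses 113 of 113 (binding); feedstock uses 91 of 109 (slack = 18); reactor time uses 268 of 268 (binding).
Slack constraints have shadow price 0 (complementary slackness).
Dual feasibility on the basic columns requires 1·y_cooling + 5·y_reactor time = 48, 3·y_cooling + 4·y_reactor time = 45.
This yields shadow prices y_cooling = 3, y_reactor time = 9.
Shadow price of reactor time = 9.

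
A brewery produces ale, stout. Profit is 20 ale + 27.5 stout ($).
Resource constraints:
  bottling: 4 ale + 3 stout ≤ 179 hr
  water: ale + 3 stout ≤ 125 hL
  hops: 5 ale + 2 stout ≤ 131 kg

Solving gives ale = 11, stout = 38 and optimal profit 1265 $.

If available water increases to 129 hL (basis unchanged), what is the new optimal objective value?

1295

Check each constraint at x*: bottling 158/179 (slack 21); water 125/125 (tight); hops 131/131 (tight).
By complementary slackness, y = 0 for the non-binding constraint.
From A_Bᵀ y = c: 1·y_water + 5·y_hops = 20; 3·y_water + 2·y_hops = 27.5.
Solving: y_water = 7.5, y_hops = 2.5.
Δz = y_water·Δb = 7.5 × (4) = 30, so new z* = 1265 + 30 = 1295.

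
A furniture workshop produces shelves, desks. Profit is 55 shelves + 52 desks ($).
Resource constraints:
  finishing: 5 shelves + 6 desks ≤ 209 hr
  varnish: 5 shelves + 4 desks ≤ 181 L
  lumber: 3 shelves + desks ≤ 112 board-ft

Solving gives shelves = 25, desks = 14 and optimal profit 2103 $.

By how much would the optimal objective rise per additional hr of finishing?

4

At the optimum: finishing uses 209 of 209 (binding); varnish uses 181 of 181 (binding); lumber uses 89 of 112 (slack = 23).
Since lumber is not tight, its dual is 0.
The binding rows give the dual system: 5·y_finishing + 5·y_varnish = 55 and 6·y_finishing + 4·y_varnish = 52.
→ y_finishing = 4 and y_varnish = 7.
Shadow price of finishing = 4.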